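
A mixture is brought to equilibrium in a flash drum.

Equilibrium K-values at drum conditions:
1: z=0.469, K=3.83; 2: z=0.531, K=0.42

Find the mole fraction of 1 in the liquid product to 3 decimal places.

x_1 = 0.170

Let β = V/F and solve Σ zᵢ(Kᵢ−1)/(1+β(Kᵢ−1)) = 0.
Feasibility: ΣzᵢKᵢ = 2.019, Σzᵢ/Kᵢ = 1.387 — both > 1, two phases present.
Newton iteration, β⁰ = 0.5:
  β = 0.500: g = 0.1158, g' = -0.998 → β = 0.616
  β = 0.616: g = 0.0046, g' = -0.932 → β = 0.621
Converged at β = 0.621.
Compositions from xᵢ = zᵢ/(1+β(Kᵢ−1)), yᵢ = Kᵢxᵢ:
  1: x = 0.170, y = 0.651
  2: x = 0.830, y = 0.349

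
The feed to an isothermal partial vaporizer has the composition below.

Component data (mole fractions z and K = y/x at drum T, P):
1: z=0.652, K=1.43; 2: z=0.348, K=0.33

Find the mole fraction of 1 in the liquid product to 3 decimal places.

Material balance + equilibrium reduce to Σ zᵢ(Kᵢ−1)/(1+V/F(Kᵢ−1)) = 0.
Check two-phase: ΣzᵢKᵢ = 1.047 > 1 and Σzᵢ/Kᵢ = 1.510 > 1, so g(0) = 0.047 > 0 and g(1) = -0.510 < 0.
Iterate (Newton) starting at V/F = 0.36:
  V/F = 0.360: g = -0.0645, g' = -0.362 → V/F = 0.182
  V/F = 0.182: g = -0.0054, g' = -0.306 → V/F = 0.164
Converged at V/F = 0.164.
Compositions from xᵢ = zᵢ/(1+V/F(Kᵢ−1)), yᵢ = Kᵢxᵢ:
  1: x = 0.609, y = 0.871
  2: x = 0.391, y = 0.129

x_1 = 0.609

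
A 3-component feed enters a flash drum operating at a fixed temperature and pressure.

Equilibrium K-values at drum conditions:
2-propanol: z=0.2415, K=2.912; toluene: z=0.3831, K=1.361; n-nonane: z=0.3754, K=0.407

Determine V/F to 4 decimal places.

V/F = 0.5688

Material balance + equilibrium reduce to Σ zᵢ(Kᵢ−1)/(1+V/F(Kᵢ−1)) = 0.
g(0) = ΣzᵢKᵢ − 1 = 0.3774 and g(1) = 1 − Σzᵢ/Kᵢ = -0.2868, so a root lies in (0, 1).
Newton–Raphson from V/F = 0.44:
  V/F = 0.4400: g = 0.06892, g' = -0.5393 → V/F = 0.5678
  V/F = 0.5678: g = 0.00055, g' = -0.5374 → V/F = 0.5688
Converged at V/F = 0.5688.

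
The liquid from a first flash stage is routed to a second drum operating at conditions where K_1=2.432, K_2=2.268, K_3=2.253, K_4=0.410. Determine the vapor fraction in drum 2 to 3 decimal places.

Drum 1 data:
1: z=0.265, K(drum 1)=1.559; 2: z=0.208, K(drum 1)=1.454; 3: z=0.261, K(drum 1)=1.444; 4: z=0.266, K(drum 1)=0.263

V/F (drum 2) = 0.718

Drum 1:
Rachford–Rice: g(ψ₁) = Σ zᵢ(Kᵢ−1)/(1+ψ₁(Kᵢ−1)) = 0.
Check two-phase: ΣzᵢKᵢ = 1.162 > 1 and Σzᵢ/Kᵢ = 1.505 > 1, so g(0) = 0.162 > 0 and g(1) = -0.505 < 0.
Newton iteration, ψ₁⁰ = 0.59:
  ψ₁ = 0.590: g = -0.0692, g' = -0.558 → ψ₁ = 0.466
  ψ₁ = 0.466: g = -0.0071, g' = -0.452 → ψ₁ = 0.450
Converged at ψ₁ = 0.450.
Drum-1 compositions:
  1: x = 0.212, y = 0.330
  2: x = 0.173, y = 0.251
  3: x = 0.218, y = 0.314
  4: x = 0.398, y = 0.105
Drum-2 feed = drum-1 liquid: z₂ = (0.2117, 0.1727, 0.2175, 0.3980).
Drum 2:
Material balance + equilibrium reduce to Σ zᵢ(Kᵢ−1)/(1+ψ₂(Kᵢ−1)) = 0.
g(0) = ΣzᵢKᵢ − 1 = 0.560 and g(1) = 1 − Σzᵢ/Kᵢ = -0.231, so a root lies in (0, 1).
Iterate (Newton) starting at ψ₂ = 0.57:
  ψ₂ = 0.570: g = 0.0992, g' = -0.656 → ψ₂ = 0.721
  ψ₂ = 0.721: g = -0.0021, g' = -0.695 → ψ₂ = 0.718
Converged at ψ₂ = 0.718.
  1: x = 0.104, y = 0.254
  2: x = 0.090, y = 0.205
  3: x = 0.114, y = 0.258
  4: x = 0.691, y = 0.283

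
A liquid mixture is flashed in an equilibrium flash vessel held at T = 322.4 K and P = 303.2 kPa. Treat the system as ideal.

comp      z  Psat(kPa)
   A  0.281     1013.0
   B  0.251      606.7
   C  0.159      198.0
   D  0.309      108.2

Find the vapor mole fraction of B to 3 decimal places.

Raoult's law: Kᵢ = Pᵢˢᵃᵗ/P = Pᵢˢᵃᵗ/303.2.
  K_A = 1013.0/303.2 = 3.34103, K_B = 606.7/303.2 = 2.00099, K_C = 198.0/303.2 = 0.65303, K_D = 108.2/303.2 = 0.35686
Newton–Raphson from β = 0.52:
  β = 0.520: g = 0.0960, g' = -0.739 → β = 0.650
Converged at β = 0.650.
Compositions from xᵢ = zᵢ/(1+β(Kᵢ−1)), yᵢ = Kᵢxᵢ:
  A: x = 0.111, y = 0.372
  B: x = 0.152, y = 0.304
  C: x = 0.205, y = 0.134
  D: x = 0.531, y = 0.190

y_B = 0.304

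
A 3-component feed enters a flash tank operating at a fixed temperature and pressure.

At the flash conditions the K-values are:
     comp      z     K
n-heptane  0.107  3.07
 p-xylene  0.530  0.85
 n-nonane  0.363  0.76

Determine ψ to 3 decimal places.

Rachford–Rice: g(ψ) = Σ zᵢ(Kᵢ−1)/(1+ψ(Kᵢ−1)) = 0.
g(0) = ΣzᵢKᵢ − 1 = 0.055 and g(1) = 1 − Σzᵢ/Kᵢ = -0.136, so a root lies in (0, 1).
Iterate (Newton) starting at ψ = 0.6:
  ψ = 0.600: g = -0.0903, g' = -0.134 → ψ = 0.000
  ψ = 0.000: g = 0.0549, g' = -0.491 → ψ = 0.112
  ψ = 0.112: g = 0.0095, g' = -0.337 → ψ = 0.140
  ψ = 0.140: g = 0.0004, g' = -0.310 → ψ = 0.141
Converged at ψ = 0.141.

ψ = 0.141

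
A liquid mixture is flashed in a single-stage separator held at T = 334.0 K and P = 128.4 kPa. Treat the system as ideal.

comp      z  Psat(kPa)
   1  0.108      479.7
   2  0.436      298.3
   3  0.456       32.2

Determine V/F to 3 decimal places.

Raoult's law: Kᵢ = Pᵢˢᵃᵗ/P = Pᵢˢᵃᵗ/128.4.
  K_1 = 479.7/128.4 = 3.73598, K_2 = 298.3/128.4 = 2.32321, K_3 = 32.2/128.4 = 0.25078
Material balance + equilibrium reduce to Σ zᵢ(Kᵢ−1)/(1+V/F(Kᵢ−1)) = 0.
Feasibility: ΣzᵢKᵢ = 1.531, Σzᵢ/Kᵢ = 2.035 — both > 1, two phases present.
Newton iteration, V/F⁰ = 0.5:
  V/F = 0.500: g = -0.0743, g' = -1.075 → V/F = 0.431
  V/F = 0.431: g = -0.0015, g' = -1.038 → V/F = 0.429
Converged at V/F = 0.429.

V/F = 0.429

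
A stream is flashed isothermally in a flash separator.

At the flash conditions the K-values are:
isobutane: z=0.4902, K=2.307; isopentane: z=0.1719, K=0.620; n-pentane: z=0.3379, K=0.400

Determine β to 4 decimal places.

β = 0.5290

Let β = V/F and solve Σ zᵢ(Kᵢ−1)/(1+β(Kᵢ−1)) = 0.
Feasibility: ΣzᵢKᵢ = 1.3726, Σzᵢ/Kᵢ = 1.3345 — both > 1, two phases present.
Newton iteration, β⁰ = 0.5:
  β = 0.5000: g = 0.01720, g' = -0.5924 → β = 0.5290
Converged at β = 0.5290.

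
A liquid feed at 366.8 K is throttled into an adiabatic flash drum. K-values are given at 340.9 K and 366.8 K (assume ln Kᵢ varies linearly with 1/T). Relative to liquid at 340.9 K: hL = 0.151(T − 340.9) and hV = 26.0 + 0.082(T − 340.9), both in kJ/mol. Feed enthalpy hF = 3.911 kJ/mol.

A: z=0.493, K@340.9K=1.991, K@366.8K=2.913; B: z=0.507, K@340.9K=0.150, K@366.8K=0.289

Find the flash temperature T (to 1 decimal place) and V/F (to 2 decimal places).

T = 344.4 K, V/F = 0.13

Adiabatic flash: solve Rachford–Rice at each trial T, then check hF = ψ·hV(T) + (1−ψ)·hL(T).
  T = 340.9 K: K = (1.991, 0.150), RR gives ψ = 0.068, H_out = 1.778 kJ/mol
  T = 366.8 K: K = (2.913, 0.289), RR gives ψ = 0.428, H_out = 14.283 kJ/mol
  T = 353.9 K: K = (2.427, 0.211), RR gives ψ = 0.270, H_out = 8.729 kJ/mol
  T = 347.4 K: K = (2.202, 0.178), RR gives ψ = 0.178, H_out = 5.539 kJ/mol
  T = 344.1 K: K = (2.093, 0.164), RR gives ψ = 0.126, H_out = 3.723 kJ/mol
  T = 345.8 K: K = (2.149, 0.171), RR gives ψ = 0.154, H_out = 4.679 kJ/mol
Linear interpolation between T = 344.1 (H_out = 3.723) and T = 345.8 (H_out = 4.679) on hF = 3.911 gives T ≈ 344.4 K, at which ψ = 0.13.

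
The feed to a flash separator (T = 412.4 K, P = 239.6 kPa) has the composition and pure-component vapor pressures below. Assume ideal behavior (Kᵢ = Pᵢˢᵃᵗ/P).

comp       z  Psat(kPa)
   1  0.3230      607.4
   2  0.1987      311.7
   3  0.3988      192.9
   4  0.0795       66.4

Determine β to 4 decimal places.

β = 0.8931

Raoult's law: Kᵢ = Pᵢˢᵃᵗ/P = Pᵢˢᵃᵗ/239.6.
  K_1 = 607.4/239.6 = 2.535058, K_2 = 311.7/239.6 = 1.300918, K_3 = 192.9/239.6 = 0.805092, K_4 = 66.4/239.6 = 0.277129
Let β = V/F and solve Σ zᵢ(Kᵢ−1)/(1+β(Kᵢ−1)) = 0.
Feasibility: ΣzᵢKᵢ = 1.4204, Σzᵢ/Kᵢ = 1.0624 — both > 1, two phases present.
Iterate (Newton) starting at β = 0.56:
  β = 0.5600: g = 0.13399, g' = -0.3696 → β = 0.9225
  β = 0.9225: g = -0.01525, g' = -0.5382 → β = 0.8942
  β = 0.8942: g = -0.00055, g' = -0.5008 → β = 0.8931
Converged at β = 0.8931.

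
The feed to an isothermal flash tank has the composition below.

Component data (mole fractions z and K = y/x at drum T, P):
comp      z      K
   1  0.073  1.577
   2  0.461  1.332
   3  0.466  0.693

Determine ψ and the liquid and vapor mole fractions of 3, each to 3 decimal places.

Material balance + equilibrium reduce to Σ zᵢ(Kᵢ−1)/(1+ψ(Kᵢ−1)) = 0.
Feasibility: ΣzᵢKᵢ = 1.052, Σzᵢ/Kᵢ = 1.065 — both > 1, two phases present.
Iterate (Newton) starting at ψ = 0.5:
  ψ = 0.500: g = -0.0051, g' = -0.113 → ψ = 0.455
Converged at ψ = 0.455.
Compositions from xᵢ = zᵢ/(1+ψ(Kᵢ−1)), yᵢ = Kᵢxᵢ:
  1: x = 0.058, y = 0.091
  2: x = 0.400, y = 0.533
  3: x = 0.542, y = 0.375

ψ = 0.455, x_3 = 0.542, y_3 = 0.375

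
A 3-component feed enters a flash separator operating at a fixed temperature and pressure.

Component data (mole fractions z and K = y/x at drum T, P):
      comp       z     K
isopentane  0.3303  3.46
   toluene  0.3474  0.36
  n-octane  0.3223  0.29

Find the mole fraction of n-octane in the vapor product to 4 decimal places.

Material balance + equilibrium reduce to Σ zᵢ(Kᵢ−1)/(1+ψ(Kᵢ−1)) = 0.
Feasibility: ΣzᵢKᵢ = 1.3614, Σzᵢ/Kᵢ = 2.1718 — both > 1, two phases present.
Newton–Raphson from ψ = 0.5:
  ψ = 0.5000: g = -0.31738, g' = -1.1002 → ψ = 0.2115
  ψ = 0.2115: g = 0.00801, g' = -1.2801 → ψ = 0.2178
Converged at ψ = 0.2178.
Compositions from xᵢ = zᵢ/(1+ψ(Kᵢ−1)), yᵢ = Kᵢxᵢ:
  isopentane: x = 0.2151, y = 0.7441
  toluene: x = 0.4037, y = 0.1453
  n-octane: x = 0.3813, y = 0.1106

y_n-octane = 0.1106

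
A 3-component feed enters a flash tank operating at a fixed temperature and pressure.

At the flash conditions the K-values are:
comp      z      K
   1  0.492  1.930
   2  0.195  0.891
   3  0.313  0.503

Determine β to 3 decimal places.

β = 0.745

Rachford–Rice: g(β) = Σ zᵢ(Kᵢ−1)/(1+β(Kᵢ−1)) = 0.
Feasibility: ΣzᵢKᵢ = 1.281, Σzᵢ/Kᵢ = 1.096 — both > 1, two phases present.
Newton–Raphson from β = 0.66:
  β = 0.660: g = 0.0291, g' = -0.337 → β = 0.746
  β = 0.746: g = -0.0003, g' = -0.346 → β = 0.745
Converged at β = 0.745.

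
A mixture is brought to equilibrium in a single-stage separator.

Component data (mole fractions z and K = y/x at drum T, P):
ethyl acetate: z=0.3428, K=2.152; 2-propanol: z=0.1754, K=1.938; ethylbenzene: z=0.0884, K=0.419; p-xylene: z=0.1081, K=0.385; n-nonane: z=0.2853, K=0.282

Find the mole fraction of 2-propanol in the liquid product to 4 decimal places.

Rachford–Rice: g(β) = Σ zᵢ(Kᵢ−1)/(1+β(Kᵢ−1)) = 0.
Check two-phase: ΣzᵢKᵢ = 1.2367 > 1 and Σzᵢ/Kᵢ = 1.7533 > 1, so g(0) = 0.2367 > 0 and g(1) = -0.7533 < 0.
Iterate (Newton) starting at β = 0.5:
  β = 0.5000: g = -0.12539, g' = -0.7572 → β = 0.3344
  β = 0.3344: g = -0.00668, g' = -0.6920 → β = 0.3247
Converged at β = 0.3247.
Compositions from xᵢ = zᵢ/(1+β(Kᵢ−1)), yᵢ = Kᵢxᵢ:
  ethyl acetate: x = 0.2495, y = 0.5369
  2-propanol: x = 0.1344, y = 0.2606
  ethylbenzene: x = 0.1090, y = 0.0457
  p-xylene: x = 0.1351, y = 0.0520
  n-nonane: x = 0.3720, y = 0.1049

x_2-propanol = 0.1344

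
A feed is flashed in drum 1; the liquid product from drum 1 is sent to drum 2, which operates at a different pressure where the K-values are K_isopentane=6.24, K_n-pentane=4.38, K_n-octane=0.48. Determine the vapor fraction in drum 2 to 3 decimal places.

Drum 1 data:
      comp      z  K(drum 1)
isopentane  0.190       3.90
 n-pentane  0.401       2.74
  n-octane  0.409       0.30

V/F (drum 2) = 0.294

Drum 1:
Newton–Raphson from ψ₁ = 0.5:
  ψ₁ = 0.500: g = 0.1576, g' = -1.088 → ψ₁ = 0.645
  ψ₁ = 0.645: g = -0.0011, g' = -1.129 → ψ₁ = 0.644
Converged at ψ₁ = 0.644.
Drum-1 compositions:
  isopentane: x = 0.066, y = 0.258
  n-pentane: x = 0.189, y = 0.518
  n-octane: x = 0.745, y = 0.223
Drum-2 feed = drum-1 liquid: z₂ = (0.0663, 0.1891, 0.7446).
Drum 2:
Rachford–Rice: g(ψ₂) = Σ zᵢ(Kᵢ−1)/(1+ψ₂(Kᵢ−1)) = 0.
Feasibility: ΣzᵢKᵢ = 1.599, Σzᵢ/Kᵢ = 1.605 — both > 1, two phases present.
Newton–Raphson from ψ₂ = 0.52:
  ψ₂ = 0.520: g = -0.2057, g' = -0.794 → ψ₂ = 0.261
  ψ₂ = 0.261: g = 0.0385, g' = -1.205 → ψ₂ = 0.293
  ψ₂ = 0.293: g = 0.0016, g' = -1.109 → ψ₂ = 0.294
Converged at ψ₂ = 0.294.
  isopentane: x = 0.026, y = 0.163
  n-pentane: x = 0.095, y = 0.415
  n-octane: x = 0.879, y = 0.422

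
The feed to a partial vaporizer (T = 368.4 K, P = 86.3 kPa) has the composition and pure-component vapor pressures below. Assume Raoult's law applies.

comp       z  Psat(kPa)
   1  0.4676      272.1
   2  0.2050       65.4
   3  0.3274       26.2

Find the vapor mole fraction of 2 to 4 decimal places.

Raoult's law: Kᵢ = Pᵢˢᵃᵗ/P = Pᵢˢᵃᵗ/86.3.
  K_1 = 272.1/86.3 = 3.152955, K_2 = 65.4/86.3 = 0.757822, K_3 = 26.2/86.3 = 0.303592
Material balance + equilibrium reduce to Σ zᵢ(Kᵢ−1)/(1+V/F(Kᵢ−1)) = 0.
g(0) = ΣzᵢKᵢ − 1 = 0.7291 and g(1) = 1 − Σzᵢ/Kᵢ = -0.4972, so a root lies in (0, 1).
Newton iteration, V/F⁰ = 0.5:
  V/F = 0.5000: g = 0.07853, g' = -0.8920 → V/F = 0.5880
  V/F = 0.5880: g = 0.00025, g' = -0.8938 → V/F = 0.5883
Converged at V/F = 0.5883.
Compositions from xᵢ = zᵢ/(1+V/F(Kᵢ−1)), yᵢ = Kᵢxᵢ:
  1: x = 0.2063, y = 0.6505
  2: x = 0.2391, y = 0.1812
  3: x = 0.5546, y = 0.1684

y_2 = 0.1812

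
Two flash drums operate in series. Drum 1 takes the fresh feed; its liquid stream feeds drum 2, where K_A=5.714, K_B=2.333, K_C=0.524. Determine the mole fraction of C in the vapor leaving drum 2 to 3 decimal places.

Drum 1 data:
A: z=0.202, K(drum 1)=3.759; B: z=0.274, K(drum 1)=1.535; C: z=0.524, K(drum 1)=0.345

Drum 1:
Newton iteration, ψ₁⁰ = 0.47:
  ψ₁ = 0.470: g = -0.1361, g' = -0.811 → ψ₁ = 0.302
  ψ₁ = 0.302: g = 0.0022, g' = -0.865 → ψ₁ = 0.305
Converged at ψ₁ = 0.305.
Drum-1 compositions:
  A: x = 0.110, y = 0.413
  B: x = 0.236, y = 0.362
  C: x = 0.655, y = 0.226
Drum-2 feed = drum-1 liquid: z₂ = (0.1097, 0.2356, 0.6547).
Drum 2:
Material balance + equilibrium reduce to Σ zᵢ(Kᵢ−1)/(1+ψ₂(Kᵢ−1)) = 0.
Check two-phase: ΣzᵢKᵢ = 1.520 > 1 and Σzᵢ/Kᵢ = 1.370 > 1, so g(0) = 0.520 > 0 and g(1) = -0.370 < 0.
Iterate (Newton) starting at ψ₂ = 0.54:
  ψ₂ = 0.540: g = -0.0909, g' = -0.604 → ψ₂ = 0.390
  ψ₂ = 0.390: g = 0.0066, g' = -0.708 → ψ₂ = 0.399
Converged at ψ₂ = 0.399.
  A: x = 0.038, y = 0.218
  B: x = 0.154, y = 0.359
  C: x = 0.808, y = 0.423

y_C (drum 2) = 0.423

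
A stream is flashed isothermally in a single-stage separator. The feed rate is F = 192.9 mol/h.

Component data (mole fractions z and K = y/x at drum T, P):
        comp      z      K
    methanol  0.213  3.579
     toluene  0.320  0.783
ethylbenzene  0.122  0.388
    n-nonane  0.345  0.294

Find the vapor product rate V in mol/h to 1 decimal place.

Material balance + equilibrium reduce to Σ zᵢ(Kᵢ−1)/(1+ψ(Kᵢ−1)) = 0.
Check two-phase: ΣzᵢKᵢ = 1.162 > 1 and Σzᵢ/Kᵢ = 1.956 > 1, so g(0) = 0.162 > 0 and g(1) = -0.956 < 0.
Newton iteration, ψ⁰ = 0.5:
  ψ = 0.500: g = -0.3220, g' = -0.795 → ψ = 0.095
  ψ = 0.095: g = 0.0301, g' = -1.179 → ψ = 0.120
  ψ = 0.120: g = 0.0010, g' = -1.099 → ψ = 0.121
Converged at ψ = 0.121.
Then V = ψ·F = 0.1214·192.9 = 23.4 mol/h and L = F − V = 169.5 mol/h.

V = 23.4 mol/h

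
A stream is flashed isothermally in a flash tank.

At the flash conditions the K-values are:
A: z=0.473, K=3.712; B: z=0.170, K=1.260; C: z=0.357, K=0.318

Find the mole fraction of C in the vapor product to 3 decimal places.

Material balance + equilibrium reduce to Σ zᵢ(Kᵢ−1)/(1+β(Kᵢ−1)) = 0.
g(0) = ΣzᵢKᵢ − 1 = 1.084 and g(1) = 1 − Σzᵢ/Kᵢ = -0.385, so a root lies in (0, 1).
Iterate (Newton) starting at β = 0.5:
  β = 0.500: g = 0.2141, g' = -1.018 → β = 0.710
  β = 0.710: g = 0.0034, g' = -1.039 → β = 0.714
Converged at β = 0.714.
Compositions from xᵢ = zᵢ/(1+β(Kᵢ−1)), yᵢ = Kᵢxᵢ:
  A: x = 0.161, y = 0.598
  B: x = 0.143, y = 0.181
  C: x = 0.695, y = 0.221

y_C = 0.221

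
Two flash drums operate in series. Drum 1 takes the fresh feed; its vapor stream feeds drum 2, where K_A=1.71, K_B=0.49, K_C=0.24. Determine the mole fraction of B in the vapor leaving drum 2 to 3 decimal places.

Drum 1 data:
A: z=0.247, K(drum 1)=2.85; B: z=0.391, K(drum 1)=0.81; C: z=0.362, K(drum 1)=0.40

Drum 1:
Rachford–Rice: g(ψ₁) = Σ zᵢ(Kᵢ−1)/(1+ψ₁(Kᵢ−1)) = 0.
Feasibility: ΣzᵢKᵢ = 1.165, Σzᵢ/Kᵢ = 1.474 — both > 1, two phases present.
Iterate (Newton) starting at ψ₁ = 0.5:
  ψ₁ = 0.500: g = -0.1550, g' = -0.511 → ψ₁ = 0.197
  ψ₁ = 0.197: g = 0.0115, g' = -0.637 → ψ₁ = 0.215
Converged at ψ₁ = 0.215.
Drum-1 compositions:
  A: x = 0.177, y = 0.504
  B: x = 0.408, y = 0.330
  C: x = 0.416, y = 0.166
Drum-2 feed = drum-1 vapor: z₂ = (0.5035, 0.3302, 0.1663).
Drum 2:
Material balance + equilibrium reduce to Σ zᵢ(Kᵢ−1)/(1+ψ₂(Kᵢ−1)) = 0.
g(0) = ΣzᵢKᵢ − 1 = 0.063 and g(1) = 1 − Σzᵢ/Kᵢ = -0.661, so a root lies in (0, 1).
Newton–Raphson from ψ₂ = 0.5:
  ψ₂ = 0.500: g = -0.1660, g' = -0.543 → ψ₂ = 0.194
  ψ₂ = 0.194: g = -0.0210, g' = -0.434 → ψ₂ = 0.146
Converged at ψ₂ = 0.146.
  A: x = 0.456, y = 0.780
  B: x = 0.357, y = 0.175
  C: x = 0.187, y = 0.045

y_B (drum 2) = 0.175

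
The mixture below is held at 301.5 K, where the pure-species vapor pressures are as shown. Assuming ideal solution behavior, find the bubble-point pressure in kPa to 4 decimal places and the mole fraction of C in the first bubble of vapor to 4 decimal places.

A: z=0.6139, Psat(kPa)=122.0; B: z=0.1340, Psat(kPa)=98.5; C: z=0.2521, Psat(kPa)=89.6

Pbub = 110.6830 kPa, y_C = 0.2041

At the bubble point ψ → 0, so ΣzᵢKᵢ = 1 with Kᵢ = Pᵢˢᵃᵗ/P ⇒ P = ΣzᵢPᵢˢᵃᵗ.
P = 0.6139·122.0 + 0.1340·98.5 + 0.2521·89.6 = 110.6830 kPa
yᵢ = zᵢPᵢˢᵃᵗ/P ⇒ y_C = 0.2521·89.6/110.6830 = 0.2041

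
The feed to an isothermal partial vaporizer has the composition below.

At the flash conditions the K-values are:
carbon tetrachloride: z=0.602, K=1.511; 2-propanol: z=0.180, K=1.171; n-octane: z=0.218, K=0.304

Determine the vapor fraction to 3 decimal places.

Newton–Raphson from ψ = 0.35:
  ψ = 0.350: g = 0.0894, g' = -0.302 → ψ = 0.646
  ψ = 0.646: g = -0.0165, g' = -0.441 → ψ = 0.608
  ψ = 0.608: g = -0.0005, g' = -0.413 → ψ = 0.607
Converged at ψ = 0.607.

ψ = 0.607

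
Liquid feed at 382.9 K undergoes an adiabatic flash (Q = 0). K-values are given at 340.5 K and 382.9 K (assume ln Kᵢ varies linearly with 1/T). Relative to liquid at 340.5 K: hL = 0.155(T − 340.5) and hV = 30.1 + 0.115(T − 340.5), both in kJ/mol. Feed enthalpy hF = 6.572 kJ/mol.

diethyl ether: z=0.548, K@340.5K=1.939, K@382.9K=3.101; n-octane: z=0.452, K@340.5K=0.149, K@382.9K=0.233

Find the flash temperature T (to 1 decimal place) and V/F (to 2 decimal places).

Adiabatic flash: solve Rachford–Rice at each trial T, then check hF = ψ·hV(T) + (1−ψ)·hL(T).
  T = 340.5 K: K = (1.939, 0.149), RR gives ψ = 0.163, H_out = 4.894 kJ/mol
  T = 382.9 K: K = (3.101, 0.233), RR gives ψ = 0.499, H_out = 20.755 kJ/mol
  T = 361.7 K: K = (2.486, 0.189), RR gives ψ = 0.371, H_out = 14.149 kJ/mol
  T = 351.1 K: K = (2.204, 0.168), RR gives ψ = 0.283, H_out = 10.054 kJ/mol
  T = 345.8 K: K = (2.069, 0.159), RR gives ψ = 0.228, H_out = 7.650 kJ/mol
  T = 343.1 K: K = (2.002, 0.154), RR gives ψ = 0.197, H_out = 6.298 kJ/mol
  T = 344.5 K: K = (2.037, 0.156), RR gives ψ = 0.213, H_out = 7.011 kJ/mol
Linear interpolation between T = 343.1 (H_out = 6.298) and T = 344.5 (H_out = 7.011) on hF = 6.572 gives T ≈ 343.6 K, at which ψ = 0.20.

T = 343.6 K, V/F = 0.20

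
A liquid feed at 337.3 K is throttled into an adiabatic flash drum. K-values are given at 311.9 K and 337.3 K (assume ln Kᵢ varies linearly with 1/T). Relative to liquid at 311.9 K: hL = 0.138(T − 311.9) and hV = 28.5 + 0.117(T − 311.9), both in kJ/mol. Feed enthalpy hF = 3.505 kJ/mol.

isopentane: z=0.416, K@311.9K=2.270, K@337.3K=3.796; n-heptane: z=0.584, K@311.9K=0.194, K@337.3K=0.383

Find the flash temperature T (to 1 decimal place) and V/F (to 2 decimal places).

T = 314.6 K, V/F = 0.11

Adiabatic flash: solve Rachford–Rice at each trial T, then check hF = ψ·hV(T) + (1−ψ)·hL(T).
  T = 311.9 K: K = (2.270, 0.194), RR gives ψ = 0.056, H_out = 1.604 kJ/mol
  T = 337.3 K: K = (3.796, 0.383), RR gives ψ = 0.465, H_out = 16.520 kJ/mol
  T = 324.6 K: K = (2.965, 0.276), RR gives ψ = 0.278, H_out = 9.590 kJ/mol
  T = 318.2 K: K = (2.599, 0.232), RR gives ψ = 0.176, H_out = 5.872 kJ/mol
  T = 315.0 K: K = (2.428, 0.212), RR gives ψ = 0.119, H_out = 3.809 kJ/mol
  T = 313.4 K: K = (2.345, 0.203), RR gives ψ = 0.088, H_out = 2.701 kJ/mol
Linear interpolation between T = 313.4 (H_out = 2.701) and T = 315.0 (H_out = 3.809) on hF = 3.505 gives T ≈ 314.6 K, at which ψ = 0.11.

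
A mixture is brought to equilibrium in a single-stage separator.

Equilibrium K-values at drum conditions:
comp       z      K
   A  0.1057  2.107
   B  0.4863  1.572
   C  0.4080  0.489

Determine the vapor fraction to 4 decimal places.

Let ψ = V/F and solve Σ zᵢ(Kᵢ−1)/(1+ψ(Kᵢ−1)) = 0.
Check two-phase: ΣzᵢKᵢ = 1.1867 > 1 and Σzᵢ/Kᵢ = 1.1939 > 1, so g(0) = 0.1867 > 0 and g(1) = -0.1939 < 0.
Newton–Raphson from ψ = 0.55:
  ψ = 0.5500: g = -0.00567, g' = -0.3482 → ψ = 0.5337
Converged at ψ = 0.5337.

ψ = 0.5337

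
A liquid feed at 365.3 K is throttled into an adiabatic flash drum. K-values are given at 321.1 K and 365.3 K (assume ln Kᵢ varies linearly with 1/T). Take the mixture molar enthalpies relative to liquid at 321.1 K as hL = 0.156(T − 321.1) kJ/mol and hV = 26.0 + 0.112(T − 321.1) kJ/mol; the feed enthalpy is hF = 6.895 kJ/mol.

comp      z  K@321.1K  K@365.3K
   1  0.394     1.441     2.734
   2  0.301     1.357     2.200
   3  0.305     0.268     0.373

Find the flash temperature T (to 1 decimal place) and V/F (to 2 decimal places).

Adiabatic flash: solve Rachford–Rice at each trial T, then check hF = ψ·hV(T) + (1−ψ)·hL(T).
  T = 321.1 K: K = (1.441, 1.357, 0.268), RR gives ψ = 0.195, H_out = 5.072 kJ/mol
  T = 365.3 K: K = (2.734, 2.200, 0.373), RR gives ψ = 0.902, H_out = 28.586 kJ/mol
  T = 343.2 K: K = (2.026, 1.755, 0.320), RR gives ψ = 0.683, H_out = 20.538 kJ/mol
  T = 332.1 K: K = (1.717, 1.549, 0.293), RR gives ψ = 0.508, H_out = 14.683 kJ/mol
  T = 326.6 K: K = (1.575, 1.451, 0.281), RR gives ψ = 0.380, H_out = 10.648 kJ/mol
  T = 323.9 K: K = (1.508, 1.405, 0.274), RR gives ψ = 0.299, H_out = 8.169 kJ/mol
  T = 322.5 K: K = (1.474, 1.381, 0.271), RR gives ψ = 0.250, H_out = 6.700 kJ/mol
Linear interpolation between T = 322.5 (H_out = 6.700) and T = 323.9 (H_out = 8.169) on hF = 6.895 gives T ≈ 322.7 K, at which ψ = 0.26.

T = 322.7 K, V/F = 0.26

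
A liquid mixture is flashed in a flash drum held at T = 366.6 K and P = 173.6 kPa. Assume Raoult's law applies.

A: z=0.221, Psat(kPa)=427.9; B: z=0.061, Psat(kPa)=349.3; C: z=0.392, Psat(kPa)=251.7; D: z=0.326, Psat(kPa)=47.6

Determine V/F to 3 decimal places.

V/F = 0.501

Raoult's law: Kᵢ = Pᵢˢᵃᵗ/P = Pᵢˢᵃᵗ/173.6.
  K_A = 427.9/173.6 = 2.46486, K_B = 349.3/173.6 = 2.01210, K_C = 251.7/173.6 = 1.44988, K_D = 47.6/173.6 = 0.27419
Rachford–Rice: g(V/F) = Σ zᵢ(Kᵢ−1)/(1+V/F(Kᵢ−1)) = 0.
Check two-phase: ΣzᵢKᵢ = 1.325 > 1 and Σzᵢ/Kᵢ = 1.579 > 1, so g(0) = 0.325 > 0 and g(1) = -0.579 < 0.
Newton iteration, V/F⁰ = 0.5:
  V/F = 0.500: g = 0.0004, g' = -0.662 → V/F = 0.501
Converged at V/F = 0.501.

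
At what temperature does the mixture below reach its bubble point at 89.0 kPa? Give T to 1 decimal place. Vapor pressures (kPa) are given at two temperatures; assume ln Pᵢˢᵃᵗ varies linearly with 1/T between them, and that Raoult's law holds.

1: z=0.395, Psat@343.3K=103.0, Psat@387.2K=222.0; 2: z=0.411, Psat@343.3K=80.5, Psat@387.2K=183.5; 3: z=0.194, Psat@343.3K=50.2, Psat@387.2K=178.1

T = 346.2 K

Bubble-point temperature: ΣzᵢPᵢˢᵃᵗ(T) = P. Interpolate ln Pᵢˢᵃᵗ = aᵢ + bᵢ/T.
  T = 343.3 K: ΣzᵢPᵢˢᵃᵗ = 83.51 kPa
  T = 387.2 K: ΣzᵢPᵢˢᵃᵗ = 197.66 kPa
  T = 365.2 K: ΣzᵢPᵢˢᵃᵗ = 131.26 kPa
  T = 354.2 K: ΣzᵢPᵢˢᵃᵗ = 105.22 kPa
  T = 348.8 K: ΣzᵢPᵢˢᵃᵗ = 93.99 kPa
  T = 346.1 K: ΣzᵢPᵢˢᵃᵗ = 88.73 kPa
Interpolating between 346.1 K and 348.8 K gives T ≈ 346.2 K.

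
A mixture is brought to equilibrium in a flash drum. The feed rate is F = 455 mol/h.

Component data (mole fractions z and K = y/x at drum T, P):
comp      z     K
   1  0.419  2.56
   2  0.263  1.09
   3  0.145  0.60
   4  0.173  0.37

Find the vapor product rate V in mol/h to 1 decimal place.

Newton–Raphson from β = 0.69:
  β = 0.690: g = 0.0642, g' = -0.498 → β = 0.819
  β = 0.819: g = -0.0024, g' = -0.543 → β = 0.815
Converged at β = 0.815.
Then V = β·F = 0.8146·455 = 370.6 mol/h and L = F − V = 84.4 mol/h.

V = 370.6 mol/h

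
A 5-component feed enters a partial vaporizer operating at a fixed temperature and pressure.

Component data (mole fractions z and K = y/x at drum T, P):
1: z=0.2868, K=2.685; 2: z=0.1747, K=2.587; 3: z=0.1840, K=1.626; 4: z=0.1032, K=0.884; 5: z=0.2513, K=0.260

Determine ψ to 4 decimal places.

Material balance + equilibrium reduce to Σ zᵢ(Kᵢ−1)/(1+ψ(Kᵢ−1)) = 0.
Check two-phase: ΣzᵢKᵢ = 1.6778 > 1 and Σzᵢ/Kᵢ = 1.3708 > 1, so g(0) = 0.6778 > 0 and g(1) = -0.3708 < 0.
Newton–Raphson from ψ = 0.5:
  ψ = 0.5000: g = 0.19671, g' = -0.7668 → ψ = 0.7565
  ψ = 0.7565: g = -0.01902, g' = -0.9934 → ψ = 0.7374
  ψ = 0.7374: g = -0.00035, g' = -0.9574 → ψ = 0.7370
Converged at ψ = 0.7370.

ψ = 0.7370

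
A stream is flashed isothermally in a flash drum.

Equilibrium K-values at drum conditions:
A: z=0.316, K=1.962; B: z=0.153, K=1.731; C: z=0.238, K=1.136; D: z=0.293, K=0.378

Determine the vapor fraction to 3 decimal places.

Material balance + equilibrium reduce to Σ zᵢ(Kᵢ−1)/(1+ψ(Kᵢ−1)) = 0.
Check two-phase: ΣzᵢKᵢ = 1.266 > 1 and Σzᵢ/Kᵢ = 1.234 > 1, so g(0) = 0.266 > 0 and g(1) = -0.234 < 0.
Newton–Raphson from ψ = 0.5:
  ψ = 0.500: g = 0.0530, g' = -0.420 → ψ = 0.626
  ψ = 0.626: g = -0.0022, g' = -0.460 → ψ = 0.621
Converged at ψ = 0.621.

ψ = 0.621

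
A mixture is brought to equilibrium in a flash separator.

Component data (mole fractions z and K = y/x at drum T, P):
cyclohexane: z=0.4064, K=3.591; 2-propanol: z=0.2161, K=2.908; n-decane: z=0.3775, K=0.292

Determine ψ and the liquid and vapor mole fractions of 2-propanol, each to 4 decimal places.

Let ψ = V/F and solve Σ zᵢ(Kᵢ−1)/(1+ψ(Kᵢ−1)) = 0.
Feasibility: ΣzᵢKᵢ = 2.1980, Σzᵢ/Kᵢ = 1.4803 — both > 1, two phases present.
Newton–Raphson from ψ = 0.5:
  ψ = 0.5000: g = 0.25600, g' = -1.1773 → ψ = 0.7175
  ψ = 0.7175: g = -0.00082, g' = -1.2556 → ψ = 0.7168
Converged at ψ = 0.7168.
Compositions from xᵢ = zᵢ/(1+ψ(Kᵢ−1)), yᵢ = Kᵢxᵢ:
  cyclohexane: x = 0.1422, y = 0.5108
  2-propanol: x = 0.0913, y = 0.2654
  n-decane: x = 0.7665, y = 0.2238

ψ = 0.7168, x_2-propanol = 0.0913, y_2-propanol = 0.2654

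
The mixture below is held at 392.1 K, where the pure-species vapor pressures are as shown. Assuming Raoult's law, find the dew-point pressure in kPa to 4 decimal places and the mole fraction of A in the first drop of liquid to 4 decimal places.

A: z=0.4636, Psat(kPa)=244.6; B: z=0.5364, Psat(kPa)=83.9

Pdew = 120.6467 kPa, x_A = 0.2287

At the dew point ψ → 1, so Σzᵢ/Kᵢ = 1 with Kᵢ = Pᵢˢᵃᵗ/P ⇒ 1/P = Σzᵢ/Pᵢˢᵃᵗ.
1/P = 0.4636/244.6 + 0.5364/83.9 = 0.0082887 ⇒ P = 120.6467 kPa
xᵢ = zᵢP/Pᵢˢᵃᵗ ⇒ x_A = 0.4636·120.6467/244.6 = 0.2287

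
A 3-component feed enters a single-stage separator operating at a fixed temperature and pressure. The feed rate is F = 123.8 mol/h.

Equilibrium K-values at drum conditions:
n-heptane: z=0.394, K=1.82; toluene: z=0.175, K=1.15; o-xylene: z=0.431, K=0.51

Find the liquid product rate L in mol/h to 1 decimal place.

L = 72.2 mol/h

Material balance + equilibrium reduce to Σ zᵢ(Kᵢ−1)/(1+ψ(Kᵢ−1)) = 0.
g(0) = ΣzᵢKᵢ − 1 = 0.138 and g(1) = 1 − Σzᵢ/Kᵢ = -0.214, so a root lies in (0, 1).
Newton–Raphson from ψ = 0.51:
  ψ = 0.510: g = -0.0294, g' = -0.319 → ψ = 0.418
  ψ = 0.418: g = -0.0003, g' = -0.314 → ψ = 0.417
Converged at ψ = 0.417.
Then V = ψ·F = 0.4171·123.8 = 51.6 mol/h and L = F − V = 72.2 mol/h.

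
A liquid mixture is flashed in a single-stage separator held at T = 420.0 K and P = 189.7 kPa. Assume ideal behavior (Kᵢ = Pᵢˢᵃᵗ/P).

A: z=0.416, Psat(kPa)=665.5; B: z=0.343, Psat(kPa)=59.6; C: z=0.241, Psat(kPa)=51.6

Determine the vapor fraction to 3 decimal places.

ψ = 0.359

Raoult's law: Kᵢ = Pᵢˢᵃᵗ/P = Pᵢˢᵃᵗ/189.7.
  K_A = 665.5/189.7 = 3.50817, K_B = 59.6/189.7 = 0.31418, K_C = 51.6/189.7 = 0.27201
Iterate (Newton) starting at ψ = 0.5:
  ψ = 0.500: g = -0.1710, g' = -1.204 → ψ = 0.358
  ψ = 0.358: g = 0.0006, g' = -1.244 → ψ = 0.359
Converged at ψ = 0.359.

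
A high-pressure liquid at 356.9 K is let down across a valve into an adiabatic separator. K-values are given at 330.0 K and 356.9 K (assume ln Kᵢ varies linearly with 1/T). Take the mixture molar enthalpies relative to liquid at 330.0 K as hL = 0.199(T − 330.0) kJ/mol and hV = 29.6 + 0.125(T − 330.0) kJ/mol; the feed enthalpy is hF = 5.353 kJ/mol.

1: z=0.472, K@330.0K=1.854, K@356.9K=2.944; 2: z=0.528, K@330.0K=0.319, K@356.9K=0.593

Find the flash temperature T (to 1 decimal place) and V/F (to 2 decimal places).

T = 332.8 K, V/F = 0.16

Adiabatic flash: solve Rachford–Rice at each trial T, then check hF = ψ·hV(T) + (1−ψ)·hL(T).
  T = 330.0 K: K = (1.854, 0.319), RR gives ψ = 0.075, H_out = 2.215 kJ/mol
  T = 356.9 K: K = (2.944, 0.593), RR gives ψ = 0.888, H_out = 29.873 kJ/mol
  T = 343.4 K: K = (2.356, 0.440), RR gives ψ = 0.453, H_out = 15.625 kJ/mol
  T = 336.7 K: K = (2.095, 0.376), RR gives ψ = 0.274, H_out = 9.302 kJ/mol
  T = 333.4 K: K = (1.974, 0.347), RR gives ψ = 0.180, H_out = 5.973 kJ/mol
  T = 331.7 K: K = (1.913, 0.333), RR gives ψ = 0.129, H_out = 4.146 kJ/mol
Linear interpolation between T = 331.7 (H_out = 4.146) and T = 333.4 (H_out = 5.973) on hF = 5.353 gives T ≈ 332.8 K, at which ψ = 0.16.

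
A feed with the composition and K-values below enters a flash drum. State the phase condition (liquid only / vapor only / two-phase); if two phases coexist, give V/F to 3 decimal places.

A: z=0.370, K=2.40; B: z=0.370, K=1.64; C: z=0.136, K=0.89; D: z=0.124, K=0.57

vapor only

ΣzᵢKᵢ = 1.687; Σzᵢ/Kᵢ = 0.750.
Since Σzᵢ/Kᵢ < 1 the mixture is above its dew point — single vapor phase.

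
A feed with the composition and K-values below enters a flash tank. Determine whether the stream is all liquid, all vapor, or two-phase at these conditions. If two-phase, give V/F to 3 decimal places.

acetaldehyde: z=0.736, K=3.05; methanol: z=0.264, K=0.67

all vapor

ΣzᵢKᵢ = 2.422; Σzᵢ/Kᵢ = 0.635.
Since Σzᵢ/Kᵢ < 1 the mixture is above its dew point — single vapor phase.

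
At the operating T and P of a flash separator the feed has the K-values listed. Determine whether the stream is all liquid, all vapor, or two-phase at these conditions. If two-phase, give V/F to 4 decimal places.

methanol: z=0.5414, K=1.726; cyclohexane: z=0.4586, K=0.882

ΣzᵢKᵢ = 1.3389; Σzᵢ/Kᵢ = 0.8336.
Since Σzᵢ/Kᵢ < 1 the mixture is above its dew point — single vapor phase.

all vapor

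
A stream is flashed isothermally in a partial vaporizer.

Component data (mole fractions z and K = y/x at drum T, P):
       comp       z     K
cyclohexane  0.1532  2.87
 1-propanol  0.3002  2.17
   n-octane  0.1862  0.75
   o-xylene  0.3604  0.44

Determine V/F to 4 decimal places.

V/F = 0.5675

Rachford–Rice: g(V/F) = Σ zᵢ(Kᵢ−1)/(1+V/F(Kᵢ−1)) = 0.
Check two-phase: ΣzᵢKᵢ = 1.3893 > 1 and Σzᵢ/Kᵢ = 1.2591 > 1, so g(0) = 0.3893 > 0 and g(1) = -0.2591 < 0.
Newton iteration, V/F⁰ = 0.5:
  V/F = 0.5000: g = 0.03614, g' = -0.5399 → V/F = 0.5669
  V/F = 0.5669: g = 0.00028, g' = -0.5332 → V/F = 0.5675
Converged at V/F = 0.5675.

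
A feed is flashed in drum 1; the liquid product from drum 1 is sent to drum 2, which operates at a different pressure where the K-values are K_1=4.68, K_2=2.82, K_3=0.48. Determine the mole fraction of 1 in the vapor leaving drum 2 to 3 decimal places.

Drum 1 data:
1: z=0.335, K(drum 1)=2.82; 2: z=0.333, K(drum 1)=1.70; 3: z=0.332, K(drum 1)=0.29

y_1 (drum 2) = 0.260

Drum 1:
Let ψ₁ = V/F and solve Σ zᵢ(Kᵢ−1)/(1+ψ₁(Kᵢ−1)) = 0.
Check two-phase: ΣzᵢKᵢ = 1.607 > 1 and Σzᵢ/Kᵢ = 1.460 > 1, so g(0) = 0.607 > 0 and g(1) = -0.460 < 0.
Newton iteration, ψ₁⁰ = 0.62:
  ψ₁ = 0.620: g = 0.0279, g' = -0.858 → ψ₁ = 0.653
  ψ₁ = 0.653: g = -0.0005, g' = -0.890 → ψ₁ = 0.652
Converged at ψ₁ = 0.652.
Drum-1 compositions:
  1: x = 0.153, y = 0.432
  2: x = 0.229, y = 0.389
  3: x = 0.618, y = 0.179
Drum-2 feed = drum-1 liquid: z₂ = (0.1532, 0.2286, 0.6181).
Drum 2:
Material balance + equilibrium reduce to Σ zᵢ(Kᵢ−1)/(1+ψ₂(Kᵢ−1)) = 0.
Check two-phase: ΣzᵢKᵢ = 1.658 > 1 and Σzᵢ/Kᵢ = 1.402 > 1, so g(0) = 0.658 > 0 and g(1) = -0.402 < 0.
Newton–Raphson from ψ₂ = 0.5:
  ψ₂ = 0.500: g = -0.0180, g' = -0.770 → ψ₂ = 0.477
Converged at ψ₂ = 0.477.
  1: x = 0.056, y = 0.260
  2: x = 0.122, y = 0.345
  3: x = 0.822, y = 0.395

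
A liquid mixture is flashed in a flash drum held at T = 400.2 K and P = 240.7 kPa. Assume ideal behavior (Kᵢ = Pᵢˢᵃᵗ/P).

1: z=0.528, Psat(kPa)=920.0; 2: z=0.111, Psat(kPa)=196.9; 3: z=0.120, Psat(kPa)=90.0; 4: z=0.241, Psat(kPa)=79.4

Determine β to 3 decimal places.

Raoult's law: Kᵢ = Pᵢˢᵃᵗ/P = Pᵢˢᵃᵗ/240.7.
  K_1 = 920.0/240.7 = 3.82219, K_2 = 196.9/240.7 = 0.81803, K_3 = 90.0/240.7 = 0.37391, K_4 = 79.4/240.7 = 0.32987
Material balance + equilibrium reduce to Σ zᵢ(Kᵢ−1)/(1+β(Kᵢ−1)) = 0.
Check two-phase: ΣzᵢKᵢ = 2.233 > 1 and Σzᵢ/Kᵢ = 1.325 > 1, so g(0) = 1.233 > 0 and g(1) = -0.325 < 0.
Newton–Raphson from β = 0.41:
  β = 0.410: g = 0.3452, g' = -1.199 → β = 0.698
  β = 0.698: g = 0.0418, g' = -1.012 → β = 0.739
Converged at β = 0.739.

β = 0.739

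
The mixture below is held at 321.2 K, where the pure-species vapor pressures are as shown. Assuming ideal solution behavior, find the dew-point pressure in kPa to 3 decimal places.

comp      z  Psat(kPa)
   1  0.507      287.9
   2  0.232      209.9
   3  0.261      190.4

At the dew point ψ → 1, so Σzᵢ/Kᵢ = 1 with Kᵢ = Pᵢˢᵃᵗ/P ⇒ 1/P = Σzᵢ/Pᵢˢᵃᵗ.
1/P = 0.507/287.9 + 0.232/209.9 + 0.261/190.4 = 0.004237 ⇒ P = 236.010 kPa

Pdew = 236.010 kPa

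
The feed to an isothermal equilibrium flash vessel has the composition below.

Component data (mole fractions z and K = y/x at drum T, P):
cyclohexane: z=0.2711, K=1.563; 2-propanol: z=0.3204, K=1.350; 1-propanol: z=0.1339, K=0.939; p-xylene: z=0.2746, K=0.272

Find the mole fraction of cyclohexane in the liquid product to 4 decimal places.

x_cyclohexane = 0.2438

Rachford–Rice: g(ψ) = Σ zᵢ(Kᵢ−1)/(1+ψ(Kᵢ−1)) = 0.
Feasibility: ΣzᵢKᵢ = 1.0567, Σzᵢ/Kᵢ = 1.5629 — both > 1, two phases present.
Newton iteration, ψ⁰ = 0.5:
  ψ = 0.5000: g = -0.10821, g' = -0.4411 → ψ = 0.2547
  ψ = 0.2547: g = -0.01725, g' = -0.3187 → ψ = 0.2005
  ψ = 0.2005: g = -0.00042, g' = -0.3037 → ψ = 0.1992
Converged at ψ = 0.1991.
Compositions from xᵢ = zᵢ/(1+ψ(Kᵢ−1)), yᵢ = Kᵢxᵢ:
  cyclohexane: x = 0.2438, y = 0.3810
  2-propanol: x = 0.2995, y = 0.4044
  1-propanol: x = 0.1355, y = 0.1273
  p-xylene: x = 0.3212, y = 0.0874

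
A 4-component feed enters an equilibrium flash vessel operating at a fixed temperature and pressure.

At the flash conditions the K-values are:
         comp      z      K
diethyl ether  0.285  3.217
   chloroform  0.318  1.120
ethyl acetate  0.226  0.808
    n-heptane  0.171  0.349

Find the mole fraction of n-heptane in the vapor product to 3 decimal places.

y_n-heptane = 0.118

Rachford–Rice: g(ψ) = Σ zᵢ(Kᵢ−1)/(1+ψ(Kᵢ−1)) = 0.
g(0) = ΣzᵢKᵢ − 1 = 0.515 and g(1) = 1 − Σzᵢ/Kᵢ = -0.142, so a root lies in (0, 1).
Newton iteration, ψ⁰ = 0.58:
  ψ = 0.580: g = 0.0844, g' = -0.470 → ψ = 0.760
  ψ = 0.760: g = -0.0007, g' = -0.493 → ψ = 0.758
Converged at ψ = 0.758.
Compositions from xᵢ = zᵢ/(1+ψ(Kᵢ−1)), yᵢ = Kᵢxᵢ:
  diethyl ether: x = 0.106, y = 0.342
  chloroform: x = 0.291, y = 0.326
  ethyl acetate: x = 0.265, y = 0.214
  n-heptane: x = 0.338, y = 0.118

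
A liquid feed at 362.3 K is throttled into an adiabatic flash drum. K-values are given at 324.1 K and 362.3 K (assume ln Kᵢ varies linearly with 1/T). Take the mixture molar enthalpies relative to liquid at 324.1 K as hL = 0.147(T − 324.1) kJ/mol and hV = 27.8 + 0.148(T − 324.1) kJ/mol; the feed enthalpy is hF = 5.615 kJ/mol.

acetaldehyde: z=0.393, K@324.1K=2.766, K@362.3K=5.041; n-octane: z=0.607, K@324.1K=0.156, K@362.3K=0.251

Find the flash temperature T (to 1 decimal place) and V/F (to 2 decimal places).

T = 329.4 K, V/F = 0.17

Adiabatic flash: solve Rachford–Rice at each trial T, then check hF = ψ·hV(T) + (1−ψ)·hL(T).
  T = 324.1 K: K = (2.766, 0.156), RR gives ψ = 0.122, H_out = 3.390 kJ/mol
  T = 362.3 K: K = (5.041, 0.251), RR gives ψ = 0.374, H_out = 16.041 kJ/mol
  T = 343.2 K: K = (3.797, 0.201), RR gives ψ = 0.275, H_out = 10.445 kJ/mol
  T = 333.6 K: K = (3.253, 0.177), RR gives ψ = 0.208, H_out = 7.189 kJ/mol
  T = 328.9 K: K = (3.006, 0.167), RR gives ψ = 0.169, H_out = 5.402 kJ/mol
  T = 331.2 K: K = (3.125, 0.172), RR gives ψ = 0.189, H_out = 6.296 kJ/mol
Linear interpolation between T = 328.9 (H_out = 5.402) and T = 331.2 (H_out = 6.296) on hF = 5.615 gives T ≈ 329.4 K, at which ψ = 0.17.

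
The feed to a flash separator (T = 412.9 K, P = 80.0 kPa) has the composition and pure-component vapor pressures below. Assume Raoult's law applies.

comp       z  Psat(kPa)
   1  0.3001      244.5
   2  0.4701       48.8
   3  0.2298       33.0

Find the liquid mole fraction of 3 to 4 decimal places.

x_3 = 0.2819

Raoult's law: Kᵢ = Pᵢˢᵃᵗ/P = Pᵢˢᵃᵗ/80.0.
  K_1 = 244.5/80.0 = 3.056250, K_2 = 48.8/80.0 = 0.610000, K_3 = 33.0/80.0 = 0.412500
Newton–Raphson from β = 0.5:
  β = 0.5000: g = -0.11465, g' = -0.5778 → β = 0.3016
  β = 0.3016: g = 0.00902, g' = -0.6924 → β = 0.3146
  β = 0.3146: g = 0.00008, g' = -0.6801 → β = 0.3147
Converged at β = 0.3147.
Compositions from xᵢ = zᵢ/(1+β(Kᵢ−1)), yᵢ = Kᵢxᵢ:
  1: x = 0.1822, y = 0.5568
  2: x = 0.5359, y = 0.3269
  3: x = 0.2819, y = 0.1163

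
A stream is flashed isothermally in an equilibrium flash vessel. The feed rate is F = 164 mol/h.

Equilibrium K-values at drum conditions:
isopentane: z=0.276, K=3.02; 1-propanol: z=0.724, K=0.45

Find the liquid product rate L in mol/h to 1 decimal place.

L = 140.5 mol/h

Material balance + equilibrium reduce to Σ zᵢ(Kᵢ−1)/(1+β(Kᵢ−1)) = 0.
g(0) = ΣzᵢKᵢ − 1 = 0.159 and g(1) = 1 − Σzᵢ/Kᵢ = -0.700, so a root lies in (0, 1).
Newton–Raphson from β = 0.5:
  β = 0.500: g = -0.2719, g' = -0.695 → β = 0.109
  β = 0.109: g = 0.0333, g' = -1.004 → β = 0.142
  β = 0.142: g = 0.0011, g' = -0.937 → β = 0.143
Converged at β = 0.143.
Then V = β·F = 0.1434·164 = 23.5 mol/h and L = F − V = 140.5 mol/h.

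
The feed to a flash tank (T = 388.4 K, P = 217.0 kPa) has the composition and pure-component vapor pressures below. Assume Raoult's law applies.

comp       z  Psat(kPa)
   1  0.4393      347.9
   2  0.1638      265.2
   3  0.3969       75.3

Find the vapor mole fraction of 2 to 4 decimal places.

Raoult's law: Kᵢ = Pᵢˢᵃᵗ/P = Pᵢˢᵃᵗ/217.0.
  K_1 = 347.9/217.0 = 1.603226, K_2 = 265.2/217.0 = 1.222120, K_3 = 75.3/217.0 = 0.347005
Newton iteration, ψ⁰ = 0.42:
  ψ = 0.4200: g = -0.11241, g' = -0.4298 → ψ = 0.1585
  ψ = 0.1585: g = -0.01207, g' = -0.3513 → ψ = 0.1241
  ψ = 0.1241: g = -0.00009, g' = -0.3464 → ψ = 0.1239
Converged at ψ = 0.1239.
Compositions from xᵢ = zᵢ/(1+ψ(Kᵢ−1)), yᵢ = Kᵢxᵢ:
  1: x = 0.4088, y = 0.6553
  2: x = 0.1594, y = 0.1948
  3: x = 0.4318, y = 0.1498

y_2 = 0.1948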